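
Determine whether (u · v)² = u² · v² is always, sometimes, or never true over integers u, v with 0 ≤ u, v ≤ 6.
The identity holds for every pair in the range. For instance at (u, v) = (2, 0): both sides equal 0.

Answer: Always true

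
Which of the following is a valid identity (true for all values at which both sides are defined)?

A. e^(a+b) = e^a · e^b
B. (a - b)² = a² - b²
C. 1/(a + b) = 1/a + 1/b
A

A: holds — e.g. at (3, 5), both sides equal e^8 ≈ 2981.
B: fails at (0, 1) — LHS = 1, RHS = -1.
C: fails at (3, 5) — LHS = 1/8, RHS = 8/15.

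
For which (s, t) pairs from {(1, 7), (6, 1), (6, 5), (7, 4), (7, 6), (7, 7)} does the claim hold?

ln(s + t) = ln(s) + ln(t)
None

Testing each pair:
(1, 7): LHS = ln(8) ≈ 2.079, RHS = ln(7) ≈ 1.946 → fails
(6, 1): LHS = ln(7) ≈ 1.946, RHS = ln(6) ≈ 1.792 → fails
(6, 5): LHS = ln(11) ≈ 2.398, RHS = ln(5) + ln(6) ≈ 3.401 → fails
(7, 4): LHS = ln(11) ≈ 2.398, RHS = ln(4) + ln(7) ≈ 3.332 → fails
(7, 6): LHS = ln(13) ≈ 2.565, RHS = ln(6) + ln(7) ≈ 3.738 → fails
(7, 7): LHS = ln(14) ≈ 2.639, RHS = 2·ln(7) ≈ 3.892 → fails

No pair satisfies the claim.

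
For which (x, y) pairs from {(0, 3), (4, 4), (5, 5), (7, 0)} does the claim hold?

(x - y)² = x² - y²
(4, 4), (5, 5), (7, 0)

Testing each pair:
(0, 3): LHS = 9, RHS = -9 → fails
(4, 4): LHS = 0, RHS = 0 → holds
(5, 5): LHS = 0, RHS = 0 → holds
(7, 0): LHS = 49, RHS = 49 → holds

3 of 4 pairs satisfy the claim.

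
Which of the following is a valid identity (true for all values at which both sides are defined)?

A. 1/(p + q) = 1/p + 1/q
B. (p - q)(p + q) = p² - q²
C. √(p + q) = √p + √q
A: fails at (6, 7) — LHS = 1/13, RHS = 13/42.
B: holds — e.g. at (1, 4), both sides equal -15.
C: fails at (1, 1) — LHS = √(2) ≈ 1.414, RHS = 2.

Answer: B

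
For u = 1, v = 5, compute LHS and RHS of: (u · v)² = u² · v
LHS = (1 · 5)² = 25
RHS = 1² · 5 = 5

LHS ≠ RHS, so the equation does not hold here.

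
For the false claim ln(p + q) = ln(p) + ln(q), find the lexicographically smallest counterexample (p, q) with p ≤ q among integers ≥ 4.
Substituting (4, 4) into the claim:
LHS = ln(4 + 4) = ln(8) ≈ 2.079
RHS = ln(4) + ln(4) = 2·ln(4) ≈ 2.773

Since LHS ≠ RHS, this pair disproves the claim, and no lexicographically smaller pair (p ≤ q, integers ≥ 4) does.

For instance (5, 6) is also a counterexample (LHS = ln(11) ≈ 2.398, RHS = ln(5) + ln(6) ≈ 3.401), but it's lexicographically larger.

Answer: (p, q) = (4, 4)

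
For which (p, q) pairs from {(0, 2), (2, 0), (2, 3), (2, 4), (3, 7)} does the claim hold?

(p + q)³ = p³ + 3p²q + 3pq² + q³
All pairs

Testing each pair:
(0, 2): LHS = 8, RHS = 8 → holds
(2, 0): LHS = 8, RHS = 8 → holds
(2, 3): LHS = 125, RHS = 125 → holds
(2, 4): LHS = 216, RHS = 216 → holds
(3, 7): LHS = 1000, RHS = 1000 → holds

Every pair satisfies the claim.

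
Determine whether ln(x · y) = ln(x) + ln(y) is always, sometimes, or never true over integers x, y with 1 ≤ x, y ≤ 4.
Always true

The identity holds for every pair in the range. For instance at (x, y) = (3, 2): both sides equal ln(6) ≈ 1.792.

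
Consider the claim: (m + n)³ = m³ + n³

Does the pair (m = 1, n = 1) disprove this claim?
Yes

Substituting m = 1, n = 1:
LHS = (1 + 1)³ = 8
RHS = 1³ + 1³ = 2

Since LHS ≠ RHS, this pair disproves the claim.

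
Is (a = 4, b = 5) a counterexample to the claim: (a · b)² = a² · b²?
Substituting a = 4, b = 5:
LHS = (4 · 5)² = 400
RHS = 4² · 5² = 400

The sides agree, so this pair does not disprove the claim.

Answer: No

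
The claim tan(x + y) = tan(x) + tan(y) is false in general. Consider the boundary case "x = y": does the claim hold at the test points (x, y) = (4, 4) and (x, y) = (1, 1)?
No, fails at both test points

At (4, 4): LHS = tan(8) ≈ -6.8 ≠ RHS = 2·tan(4) ≈ 2.316
At (1, 1): LHS = tan(2) ≈ -2.185 ≠ RHS = 2·tan(1) ≈ 3.115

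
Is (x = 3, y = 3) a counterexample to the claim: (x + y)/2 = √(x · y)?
Substituting x = 3, y = 3:
LHS = (3 + 3)/2 = 3
RHS = √(3 · 3) = 3

The sides agree, so this pair does not disprove the claim.

Answer: No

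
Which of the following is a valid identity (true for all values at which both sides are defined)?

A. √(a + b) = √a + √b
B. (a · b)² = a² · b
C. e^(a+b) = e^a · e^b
A: fails at (4, 6) — LHS = √(10) ≈ 3.162, RHS = 2 + √(6) ≈ 4.449.
B: fails at (2, 3) — LHS = 36, RHS = 12.
C: holds — e.g. at (1, 1), both sides equal e^2 ≈ 7.389.

Answer: C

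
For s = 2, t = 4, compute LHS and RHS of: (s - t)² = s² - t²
LHS = (2 - 4)² = 4
RHS = 2² - 4² = -12

LHS ≠ RHS, so the equation does not hold here.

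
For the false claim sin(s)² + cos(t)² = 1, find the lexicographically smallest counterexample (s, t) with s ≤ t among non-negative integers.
(s, t) = (0, 1)

Substituting (0, 1) into the claim:
LHS = sin(0)² + cos(1)² = cos(1)² ≈ 0.2919
RHS = 1

Since LHS ≠ RHS, this pair disproves the claim, and no lexicographically smaller pair (s ≤ t, non-negative integers) does.

For instance (1, 2) is also a counterexample (LHS = cos(2)² + sin(1)² ≈ 0.8813, RHS = 1), but it's lexicographically larger.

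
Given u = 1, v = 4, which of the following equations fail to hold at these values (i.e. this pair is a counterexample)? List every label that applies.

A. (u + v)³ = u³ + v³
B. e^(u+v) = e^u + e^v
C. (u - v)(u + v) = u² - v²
A, B

Evaluating each claim at the given values:
A. LHS = 125, RHS = 65 → fails here (LHS ≠ RHS)
B. LHS = e^5 ≈ 148.4, RHS = e + e^4 ≈ 57.32 → fails here (LHS ≠ RHS)
C. LHS = -15, RHS = -15 → holds here (LHS = RHS)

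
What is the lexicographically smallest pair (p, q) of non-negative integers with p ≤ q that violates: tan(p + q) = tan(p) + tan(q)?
(p, q) = (1, 1)

At (0, 0): both sides equal 0, so it holds there.
At (0, 5): both sides equal tan(5) ≈ -3.381, so it holds there.

Substituting (1, 1) into the claim:
LHS = tan(1 + 1) = tan(2) ≈ -2.185
RHS = tan(1) + tan(1) = 2·tan(1) ≈ 3.115

Since LHS ≠ RHS, this pair disproves the claim, and no lexicographically smaller pair (p ≤ q, non-negative integers) does.

For instance (4, 4) is also a counterexample (LHS = tan(8) ≈ -6.8, RHS = 2·tan(4) ≈ 2.316), but it's lexicographically larger.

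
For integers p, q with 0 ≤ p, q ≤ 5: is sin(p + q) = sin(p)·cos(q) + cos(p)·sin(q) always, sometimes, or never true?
The identity holds for every pair in the range. For instance at (p, q) = (5, 5): both sides equal sin(10) ≈ -0.544.

Answer: Always true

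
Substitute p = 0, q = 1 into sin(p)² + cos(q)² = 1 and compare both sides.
LHS = sin(0)² + cos(1)² = cos(1)² ≈ 0.2919
RHS = 1

LHS ≠ RHS (they differ by about 0.7081), so the equation does not hold here.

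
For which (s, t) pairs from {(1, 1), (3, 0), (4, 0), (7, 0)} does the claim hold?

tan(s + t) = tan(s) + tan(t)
Testing each pair:
(1, 1): LHS = tan(2) ≈ -2.185, RHS = 2·tan(1) ≈ 3.115 → fails
(3, 0): LHS = tan(3) ≈ -0.1425, RHS = tan(3) ≈ -0.1425 → holds
(4, 0): LHS = tan(4) ≈ 1.158, RHS = tan(4) ≈ 1.158 → holds
(7, 0): LHS = tan(7) ≈ 0.8714, RHS = tan(7) ≈ 0.8714 → holds

3 of 4 pairs satisfy the claim.

Answer: (3, 0), (4, 0), (7, 0)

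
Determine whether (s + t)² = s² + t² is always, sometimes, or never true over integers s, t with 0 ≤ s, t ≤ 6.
It holds at (s, t) = (5, 0) (both sides equal 25), but fails at (s, t) = (1, 2) (LHS = 9, RHS = 5).

Answer: Sometimes true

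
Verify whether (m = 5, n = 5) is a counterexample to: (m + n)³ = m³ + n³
Yes

Substituting m = 5, n = 5:
LHS = (5 + 5)³ = 1000
RHS = 5³ + 5³ = 250

Since LHS ≠ RHS, this pair disproves the claim.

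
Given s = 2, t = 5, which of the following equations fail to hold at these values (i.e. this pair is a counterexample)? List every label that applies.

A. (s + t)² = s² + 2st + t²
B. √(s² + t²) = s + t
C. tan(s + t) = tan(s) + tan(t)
Evaluating each claim at the given values:
A. LHS = 49, RHS = 49 → holds here (LHS = RHS)
B. LHS = √(29) ≈ 5.385, RHS = 7 → fails here (LHS ≠ RHS)
C. LHS = tan(7) ≈ 0.8714, RHS = tan(5) + tan(2) ≈ -5.566 → fails here (LHS ≠ RHS)

Answer: B, C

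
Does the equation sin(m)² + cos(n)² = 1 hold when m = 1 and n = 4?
Substituting m = 1, n = 4:

LHS = sin(1)² + cos(4)² ≈ 1.135
RHS = 1

LHS ≠ RHS, so the equation does not hold at this point.

Answer: Fails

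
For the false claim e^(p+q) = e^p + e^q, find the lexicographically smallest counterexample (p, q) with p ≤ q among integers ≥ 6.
Substituting (6, 6) into the claim:
LHS = e^(6+6) = e^12 ≈ 162754.8
RHS = e^6 + e^6 = 2·e^6 ≈ 806.9

Since LHS ≠ RHS, this pair disproves the claim, and no lexicographically smaller pair (p ≤ q, integers ≥ 6) does.

For instance (7, 10) is also a counterexample (LHS = e^17 ≈ 24154952.8, RHS = e^7 + e^10 ≈ 23123.1), but it's lexicographically larger.

Answer: (p, q) = (6, 6)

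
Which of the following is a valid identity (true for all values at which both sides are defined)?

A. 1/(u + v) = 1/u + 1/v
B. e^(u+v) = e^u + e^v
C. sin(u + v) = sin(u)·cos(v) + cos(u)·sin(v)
C

A: fails at (6, 7) — LHS = 1/13, RHS = 13/42.
B: fails at (0, 1) — LHS = e ≈ 2.718, RHS = 1 + e ≈ 3.718.
C: holds — e.g. at (4, 4), both sides equal sin(8) ≈ 0.9894.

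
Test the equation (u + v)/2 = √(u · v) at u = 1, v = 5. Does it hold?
Fails

Substituting u = 1, v = 5:

LHS = (1 + 5)/2 = 3
RHS = √(1 · 5) = √(5) ≈ 2.236

LHS ≠ RHS, so the equation does not hold at this point.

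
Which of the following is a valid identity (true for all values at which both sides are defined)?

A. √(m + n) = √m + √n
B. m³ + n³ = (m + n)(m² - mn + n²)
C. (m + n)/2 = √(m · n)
B

A: fails at (4, 4) — LHS = 2·√(2) ≈ 2.828, RHS = 4.
B: holds — e.g. at (3, 4), both sides equal 91.
C: fails at (5, 8) — LHS = 13/2, RHS = 2·√(10) ≈ 6.325.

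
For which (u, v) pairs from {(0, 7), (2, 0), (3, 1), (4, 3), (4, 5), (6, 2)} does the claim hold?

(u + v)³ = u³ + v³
(0, 7), (2, 0)

Testing each pair:
(0, 7): LHS = 343, RHS = 343 → holds
(2, 0): LHS = 8, RHS = 8 → holds
(3, 1): LHS = 64, RHS = 28 → fails
(4, 3): LHS = 343, RHS = 91 → fails
(4, 5): LHS = 729, RHS = 189 → fails
(6, 2): LHS = 512, RHS = 224 → fails

2 of 6 pairs satisfy the claim.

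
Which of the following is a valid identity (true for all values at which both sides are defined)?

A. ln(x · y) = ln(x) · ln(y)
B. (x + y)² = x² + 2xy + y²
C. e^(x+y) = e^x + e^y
B

A: fails at (5, 5) — LHS = ln(25) ≈ 3.219, RHS = ln(5)² ≈ 2.59.
B: holds — e.g. at (1, 3), both sides equal 16.
C: fails at (6, 7) — LHS = e^13 ≈ 442413.4, RHS = e^6 + e^7 ≈ 1500.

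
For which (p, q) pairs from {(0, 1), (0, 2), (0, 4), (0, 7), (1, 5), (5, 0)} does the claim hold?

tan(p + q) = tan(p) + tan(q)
Testing each pair:
(0, 1): LHS = tan(1) ≈ 1.557, RHS = tan(1) ≈ 1.557 → holds
(0, 2): LHS = tan(2) ≈ -2.185, RHS = tan(2) ≈ -2.185 → holds
(0, 4): LHS = tan(4) ≈ 1.158, RHS = tan(4) ≈ 1.158 → holds
(0, 7): LHS = tan(7) ≈ 0.8714, RHS = tan(7) ≈ 0.8714 → holds
(1, 5): LHS = tan(6) ≈ -0.291, RHS = tan(5) + tan(1) ≈ -1.823 → fails
(5, 0): LHS = tan(5) ≈ -3.381, RHS = tan(5) ≈ -3.381 → holds

5 of 6 pairs satisfy the claim.

Answer: (0, 1), (0, 2), (0, 4), (0, 7), (5, 0)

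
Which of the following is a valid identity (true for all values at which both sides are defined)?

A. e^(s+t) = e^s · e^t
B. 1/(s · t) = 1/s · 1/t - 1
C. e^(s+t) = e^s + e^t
A

A: holds — e.g. at (0, 1), both sides equal e ≈ 2.718.
B: fails at (1, 1) — LHS = 1, RHS = 0.
C: fails at (3, 5) — LHS = e^8 ≈ 2981, RHS = e^3 + e^5 ≈ 168.5.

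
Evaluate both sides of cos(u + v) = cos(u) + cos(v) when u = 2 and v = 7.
LHS = cos(2 + 7) = cos(9) ≈ -0.9111
RHS = cos(2) + cos(7) ≈ 0.3378

LHS ≠ RHS (they differ by about 1.249), so the equation does not hold here.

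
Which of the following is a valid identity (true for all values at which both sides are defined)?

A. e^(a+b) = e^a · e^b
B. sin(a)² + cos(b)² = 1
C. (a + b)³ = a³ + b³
A: holds — e.g. at (1, 4), both sides equal e^5 ≈ 148.4.
B: fails at (6, 7) — LHS = sin(6)² + cos(7)² ≈ 0.6464, RHS = 1.
C: fails at (4, 6) — LHS = 1000, RHS = 280.

Answer: A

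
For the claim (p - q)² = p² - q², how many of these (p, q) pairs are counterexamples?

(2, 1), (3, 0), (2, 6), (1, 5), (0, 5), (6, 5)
Testing each pair:
(2, 1): LHS = 1, RHS = 3 → counterexample
(3, 0): LHS = 9, RHS = 9 → satisfies claim
(2, 6): LHS = 16, RHS = -32 → counterexample
(1, 5): LHS = 16, RHS = -24 → counterexample
(0, 5): LHS = 25, RHS = -25 → counterexample
(6, 5): LHS = 1, RHS = 11 → counterexample

That makes 5 counterexamples.

Answer: 5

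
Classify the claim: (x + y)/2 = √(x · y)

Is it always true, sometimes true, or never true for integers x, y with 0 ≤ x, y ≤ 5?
Sometimes true

It holds at (x, y) = (3, 3) (both sides equal 3), but fails at (x, y) = (2, 5) (LHS = 7/2, RHS = √(10) ≈ 3.162).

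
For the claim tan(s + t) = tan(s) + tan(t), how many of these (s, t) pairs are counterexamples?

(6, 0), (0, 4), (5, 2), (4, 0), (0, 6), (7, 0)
1

Testing each pair:
(6, 0): LHS = tan(6) ≈ -0.291, RHS = tan(6) ≈ -0.291 → satisfies claim
(0, 4): LHS = tan(4) ≈ 1.158, RHS = tan(4) ≈ 1.158 → satisfies claim
(5, 2): LHS = tan(7) ≈ 0.8714, RHS = tan(5) + tan(2) ≈ -5.566 → counterexample
(4, 0): LHS = tan(4) ≈ 1.158, RHS = tan(4) ≈ 1.158 → satisfies claim
(0, 6): LHS = tan(6) ≈ -0.291, RHS = tan(6) ≈ -0.291 → satisfies claim
(7, 0): LHS = tan(7) ≈ 0.8714, RHS = tan(7) ≈ 0.8714 → satisfies claim

That makes 1 counterexample.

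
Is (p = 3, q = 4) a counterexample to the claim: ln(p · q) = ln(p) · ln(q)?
Yes

Substituting p = 3, q = 4:
LHS = ln(3 · 4) = ln(12) ≈ 2.485
RHS = ln(3) · ln(4) ≈ 1.523

Since LHS ≠ RHS, this pair disproves the claim.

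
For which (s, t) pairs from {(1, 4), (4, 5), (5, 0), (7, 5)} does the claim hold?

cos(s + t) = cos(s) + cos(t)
None

Testing each pair:
(1, 4): LHS = cos(5) ≈ 0.2837, RHS = cos(4) + cos(1) ≈ -0.1133 → fails
(4, 5): LHS = cos(9) ≈ -0.9111, RHS = cos(4) + cos(5) ≈ -0.37 → fails
(5, 0): LHS = cos(5) ≈ 0.2837, RHS = cos(5) + 1 ≈ 1.284 → fails
(7, 5): LHS = cos(12) ≈ 0.8439, RHS = cos(5) + cos(7) ≈ 1.038 → fails

No pair satisfies the claim.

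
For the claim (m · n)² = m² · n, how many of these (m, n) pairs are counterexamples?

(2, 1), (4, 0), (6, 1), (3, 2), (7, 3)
2

Testing each pair:
(2, 1): LHS = 4, RHS = 4 → satisfies claim
(4, 0): LHS = 0, RHS = 0 → satisfies claim
(6, 1): LHS = 36, RHS = 36 → satisfies claim
(3, 2): LHS = 36, RHS = 18 → counterexample
(7, 3): LHS = 441, RHS = 147 → counterexample

That makes 2 counterexamples.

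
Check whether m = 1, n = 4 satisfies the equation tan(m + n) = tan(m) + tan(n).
Fails

Substituting m = 1, n = 4:

LHS = tan(1 + 4) = tan(5) ≈ -3.381
RHS = tan(1) + tan(4) ≈ 2.715

LHS ≠ RHS, so the equation does not hold at this point.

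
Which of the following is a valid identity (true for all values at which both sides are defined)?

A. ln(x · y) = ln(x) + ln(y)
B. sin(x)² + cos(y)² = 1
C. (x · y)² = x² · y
A: holds — e.g. at (2, 7), both sides equal ln(14) ≈ 2.639.
B: fails at (2, 3) — LHS = sin(2)² + cos(3)² ≈ 1.807, RHS = 1.
C: fails at (2, 7) — LHS = 196, RHS = 28.

Answer: A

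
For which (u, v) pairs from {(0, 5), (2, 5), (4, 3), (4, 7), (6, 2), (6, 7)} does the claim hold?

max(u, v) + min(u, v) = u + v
All pairs

Testing each pair:
(0, 5): LHS = 5, RHS = 5 → holds
(2, 5): LHS = 7, RHS = 7 → holds
(4, 3): LHS = 7, RHS = 7 → holds
(4, 7): LHS = 11, RHS = 11 → holds
(6, 2): LHS = 8, RHS = 8 → holds
(6, 7): LHS = 13, RHS = 13 → holds

Every pair satisfies the claim.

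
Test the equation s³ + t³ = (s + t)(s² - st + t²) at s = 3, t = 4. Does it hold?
Substituting s = 3, t = 4:

LHS = 3³ + 4³ = 91
RHS = (3 + 4)(3² - 3·4 + 4²) = 91

LHS = RHS, so the equation holds at this point.

Answer: Holds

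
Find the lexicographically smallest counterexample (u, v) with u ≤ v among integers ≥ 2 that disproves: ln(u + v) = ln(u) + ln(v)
At (2, 2): both sides equal ln(4) ≈ 1.386, so it holds there.

Substituting (2, 3) into the claim:
LHS = ln(2 + 3) = ln(5) ≈ 1.609
RHS = ln(2) + ln(3) ≈ 1.792

Since LHS ≠ RHS, this pair disproves the claim, and no lexicographically smaller pair (u ≤ v, integers ≥ 2) does.

For instance (2, 6) is also a counterexample (LHS = ln(8) ≈ 2.079, RHS = ln(2) + ln(6) ≈ 2.485), but it's lexicographically larger.

Answer: (u, v) = (2, 3)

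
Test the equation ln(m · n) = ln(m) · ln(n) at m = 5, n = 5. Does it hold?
Substituting m = 5, n = 5:

LHS = ln(5 · 5) = ln(25) ≈ 3.219
RHS = ln(5) · ln(5) = ln(5)² ≈ 2.59

LHS ≠ RHS, so the equation does not hold at this point.

Answer: Fails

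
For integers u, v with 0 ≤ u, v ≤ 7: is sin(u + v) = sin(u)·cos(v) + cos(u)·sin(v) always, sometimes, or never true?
Always true

The identity holds for every pair in the range. For instance at (u, v) = (0, 6): both sides equal sin(6) ≈ -0.2794.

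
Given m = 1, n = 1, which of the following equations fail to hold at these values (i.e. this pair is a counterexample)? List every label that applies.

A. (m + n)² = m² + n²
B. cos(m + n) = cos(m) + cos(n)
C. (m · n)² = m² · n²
Evaluating each claim at the given values:
A. LHS = 4, RHS = 2 → fails here (LHS ≠ RHS)
B. LHS = cos(2) ≈ -0.4161, RHS = 2·cos(1) ≈ 1.081 → fails here (LHS ≠ RHS)
C. LHS = 1, RHS = 1 → holds here (LHS = RHS)

Answer: A, B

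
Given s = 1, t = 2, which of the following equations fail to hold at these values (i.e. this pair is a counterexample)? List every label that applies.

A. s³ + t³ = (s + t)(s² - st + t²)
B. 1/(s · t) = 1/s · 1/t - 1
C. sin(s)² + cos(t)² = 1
B, C

Evaluating each claim at the given values:
A. LHS = 9, RHS = 9 → holds here (LHS = RHS)
B. LHS = 1/2, RHS = -1/2 → fails here (LHS ≠ RHS)
C. LHS = cos(2)² + sin(1)² ≈ 0.8813, RHS = 1 → fails here (LHS ≠ RHS)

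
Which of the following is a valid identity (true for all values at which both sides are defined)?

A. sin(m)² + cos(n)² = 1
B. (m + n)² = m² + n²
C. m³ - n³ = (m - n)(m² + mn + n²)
C

A: fails at (1, 5) — LHS = cos(5)² + sin(1)² ≈ 0.7885, RHS = 1.
B: fails at (4, 6) — LHS = 100, RHS = 52.
C: holds — e.g. at (2, 2), both sides equal 0.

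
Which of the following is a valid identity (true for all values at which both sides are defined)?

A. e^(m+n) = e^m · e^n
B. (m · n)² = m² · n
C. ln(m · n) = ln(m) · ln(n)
A

A: holds — e.g. at (2, 2), both sides equal e^4 ≈ 54.6.
B: fails at (2, 4) — LHS = 64, RHS = 16.
C: fails at (5, 5) — LHS = ln(25) ≈ 3.219, RHS = ln(5)² ≈ 2.59.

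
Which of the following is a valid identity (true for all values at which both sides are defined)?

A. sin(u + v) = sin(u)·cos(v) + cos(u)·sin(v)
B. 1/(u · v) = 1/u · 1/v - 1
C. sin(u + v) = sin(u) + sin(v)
A

A: holds — e.g. at (1, 3), both sides equal sin(4) ≈ -0.7568.
B: fails at (2, 3) — LHS = 1/6, RHS = -5/6.
C: fails at (6, 7) — LHS = sin(13) ≈ 0.4202, RHS = sin(6) + sin(7) ≈ 0.3776.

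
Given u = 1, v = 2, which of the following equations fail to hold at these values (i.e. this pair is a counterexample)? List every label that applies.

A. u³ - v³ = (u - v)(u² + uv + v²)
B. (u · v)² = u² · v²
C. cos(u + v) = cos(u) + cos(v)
C

Evaluating each claim at the given values:
A. LHS = -7, RHS = -7 → holds here (LHS = RHS)
B. LHS = 4, RHS = 4 → holds here (LHS = RHS)
C. LHS = cos(3) ≈ -0.99, RHS = cos(2) + cos(1) ≈ 0.1242 → fails here (LHS ≠ RHS)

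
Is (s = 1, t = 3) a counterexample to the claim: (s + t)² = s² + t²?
Substituting s = 1, t = 3:
LHS = (1 + 3)² = 16
RHS = 1² + 3² = 10

Since LHS ≠ RHS, this pair disproves the claim.

Answer: Yes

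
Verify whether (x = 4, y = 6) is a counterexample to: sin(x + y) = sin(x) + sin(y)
Substituting x = 4, y = 6:
LHS = sin(4 + 6) = sin(10) ≈ -0.544
RHS = sin(4) + sin(6) ≈ -1.036

Since LHS ≠ RHS, this pair disproves the claim.

Answer: Yes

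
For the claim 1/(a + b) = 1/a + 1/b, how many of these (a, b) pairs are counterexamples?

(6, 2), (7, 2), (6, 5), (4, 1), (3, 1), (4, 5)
Testing each pair:
(6, 2): LHS = 1/8, RHS = 2/3 → counterexample
(7, 2): LHS = 1/9, RHS = 9/14 → counterexample
(6, 5): LHS = 1/11, RHS = 11/30 → counterexample
(4, 1): LHS = 1/5, RHS = 5/4 → counterexample
(3, 1): LHS = 1/4, RHS = 4/3 → counterexample
(4, 5): LHS = 1/9, RHS = 9/20 → counterexample

That makes 6 counterexamples.

Answer: 6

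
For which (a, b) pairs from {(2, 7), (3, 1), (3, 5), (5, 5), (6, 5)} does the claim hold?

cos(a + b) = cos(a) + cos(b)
None

Testing each pair:
(2, 7): LHS = cos(9) ≈ -0.9111, RHS = cos(2) + cos(7) ≈ 0.3378 → fails
(3, 1): LHS = cos(4) ≈ -0.6536, RHS = cos(3) + cos(1) ≈ -0.4497 → fails
(3, 5): LHS = cos(8) ≈ -0.1455, RHS = cos(3) + cos(5) ≈ -0.7063 → fails
(5, 5): LHS = cos(10) ≈ -0.8391, RHS = 2·cos(5) ≈ 0.5673 → fails
(6, 5): LHS = cos(11) ≈ 0.004426, RHS = cos(5) + cos(6) ≈ 1.244 → fails

No pair satisfies the claim.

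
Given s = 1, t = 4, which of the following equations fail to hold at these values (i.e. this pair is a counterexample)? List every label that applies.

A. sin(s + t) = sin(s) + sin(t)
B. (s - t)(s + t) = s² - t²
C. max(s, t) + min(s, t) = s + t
Evaluating each claim at the given values:
A. LHS = sin(5) ≈ -0.9589, RHS = sin(4) + sin(1) ≈ 0.08467 → fails here (LHS ≠ RHS)
B. LHS = -15, RHS = -15 → holds here (LHS = RHS)
C. LHS = 5, RHS = 5 → holds here (LHS = RHS)

Answer: A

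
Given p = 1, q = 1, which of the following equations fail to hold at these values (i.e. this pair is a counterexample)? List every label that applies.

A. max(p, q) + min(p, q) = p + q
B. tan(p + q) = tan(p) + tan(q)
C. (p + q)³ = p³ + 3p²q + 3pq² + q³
B

Evaluating each claim at the given values:
A. LHS = 2, RHS = 2 → holds here (LHS = RHS)
B. LHS = tan(2) ≈ -2.185, RHS = 2·tan(1) ≈ 3.115 → fails here (LHS ≠ RHS)
C. LHS = 8, RHS = 8 → holds here (LHS = RHS)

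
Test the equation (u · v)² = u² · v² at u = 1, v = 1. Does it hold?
Holds

Substituting u = 1, v = 1:

LHS = (1 · 1)² = 1
RHS = 1² · 1² = 1

LHS = RHS, so the equation holds at this point.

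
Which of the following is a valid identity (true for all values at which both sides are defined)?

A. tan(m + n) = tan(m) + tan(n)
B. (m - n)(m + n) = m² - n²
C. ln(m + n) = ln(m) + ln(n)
A: fails at (1, 4) — LHS = tan(5) ≈ -3.381, RHS = tan(4) + tan(1) ≈ 2.715.
B: holds — e.g. at (6, 7), both sides equal -13.
C: fails at (5, 8) — LHS = ln(13) ≈ 2.565, RHS = ln(5) + ln(8) ≈ 3.689.

Answer: B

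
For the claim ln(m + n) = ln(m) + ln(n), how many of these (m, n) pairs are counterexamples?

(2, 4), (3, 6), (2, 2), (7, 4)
Testing each pair:
(2, 4): LHS = ln(6) ≈ 1.792, RHS = ln(2) + ln(4) ≈ 2.079 → counterexample
(3, 6): LHS = ln(9) ≈ 2.197, RHS = ln(3) + ln(6) ≈ 2.89 → counterexample
(2, 2): LHS = ln(4) ≈ 1.386, RHS = 2·ln(2) ≈ 1.386 → satisfies claim
(7, 4): LHS = ln(11) ≈ 2.398, RHS = ln(4) + ln(7) ≈ 3.332 → counterexample

That makes 3 counterexamples.

Answer: 3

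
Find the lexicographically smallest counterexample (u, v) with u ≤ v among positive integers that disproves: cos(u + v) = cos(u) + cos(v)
Substituting (1, 1) into the claim:
LHS = cos(1 + 1) = cos(2) ≈ -0.4161
RHS = cos(1) + cos(1) = 2·cos(1) ≈ 1.081

Since LHS ≠ RHS, this pair disproves the claim, and no lexicographically smaller pair (u ≤ v, positive integers) does.

For instance (6, 6) is also a counterexample (LHS = cos(12) ≈ 0.8439, RHS = 2·cos(6) ≈ 1.92), but it's lexicographically larger.

Answer: (u, v) = (1, 1)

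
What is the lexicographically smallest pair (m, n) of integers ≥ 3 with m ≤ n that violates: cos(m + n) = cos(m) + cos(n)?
(m, n) = (3, 3)

Substituting (3, 3) into the claim:
LHS = cos(3 + 3) = cos(6) ≈ 0.9602
RHS = cos(3) + cos(3) = 2·cos(3) ≈ -1.98

Since LHS ≠ RHS, this pair disproves the claim, and no lexicographically smaller pair (m ≤ n, integers ≥ 3) does.

For instance (7, 9) is also a counterexample (LHS = cos(16) ≈ -0.9577, RHS = cos(9) + cos(7) ≈ -0.1572), but it's lexicographically larger.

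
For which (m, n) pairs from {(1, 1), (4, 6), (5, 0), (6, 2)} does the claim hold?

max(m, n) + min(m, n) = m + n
Testing each pair:
(1, 1): LHS = 2, RHS = 2 → holds
(4, 6): LHS = 10, RHS = 10 → holds
(5, 0): LHS = 5, RHS = 5 → holds
(6, 2): LHS = 8, RHS = 8 → holds

Every pair satisfies the claim.

Answer: All pairs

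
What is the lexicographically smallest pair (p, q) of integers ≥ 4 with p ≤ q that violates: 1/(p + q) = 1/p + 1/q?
Substituting (4, 4) into the claim:
LHS = 1/(4 + 4) = 1/8
RHS = 1/4 + 1/4 = 1/2

Since LHS ≠ RHS, this pair disproves the claim, and no lexicographically smaller pair (p ≤ q, integers ≥ 4) does.

For instance (6, 10) is also a counterexample (LHS = 1/16, RHS = 4/15), but it's lexicographically larger.

Answer: (p, q) = (4, 4)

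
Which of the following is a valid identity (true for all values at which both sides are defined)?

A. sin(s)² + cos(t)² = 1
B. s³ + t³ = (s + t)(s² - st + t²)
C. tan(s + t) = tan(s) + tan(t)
B

A: fails at (1, 2) — LHS = cos(2)² + sin(1)² ≈ 0.8813, RHS = 1.
B: holds — e.g. at (3, 5), both sides equal 152.
C: fails at (1, 2) — LHS = tan(3) ≈ -0.1425, RHS = tan(2) + tan(1) ≈ -0.6276.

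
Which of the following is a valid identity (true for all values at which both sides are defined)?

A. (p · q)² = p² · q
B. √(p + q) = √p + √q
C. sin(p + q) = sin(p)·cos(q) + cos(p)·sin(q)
A: fails at (2, 5) — LHS = 100, RHS = 20.
B: fails at (1, 1) — LHS = √(2) ≈ 1.414, RHS = 2.
C: holds — e.g. at (2, 7), both sides equal sin(9) ≈ 0.4121.

Answer: C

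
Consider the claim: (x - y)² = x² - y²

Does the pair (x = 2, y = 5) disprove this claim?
Substituting x = 2, y = 5:
LHS = (2 - 5)² = 9
RHS = 2² - 5² = -21

Since LHS ≠ RHS, this pair disproves the claim.

Answer: Yes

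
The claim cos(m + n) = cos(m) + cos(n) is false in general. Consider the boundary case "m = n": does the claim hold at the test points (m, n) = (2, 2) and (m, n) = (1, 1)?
At (2, 2): LHS = cos(4) ≈ -0.6536 ≠ RHS = 2·cos(2) ≈ -0.8323
At (1, 1): LHS = cos(2) ≈ -0.4161 ≠ RHS = 2·cos(1) ≈ 1.081

Answer: No, fails at both test points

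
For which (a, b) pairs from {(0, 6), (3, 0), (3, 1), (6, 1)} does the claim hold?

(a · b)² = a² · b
Testing each pair:
(0, 6): LHS = 0, RHS = 0 → holds
(3, 0): LHS = 0, RHS = 0 → holds
(3, 1): LHS = 9, RHS = 9 → holds
(6, 1): LHS = 36, RHS = 36 → holds

Every pair satisfies the claim.

Answer: All pairs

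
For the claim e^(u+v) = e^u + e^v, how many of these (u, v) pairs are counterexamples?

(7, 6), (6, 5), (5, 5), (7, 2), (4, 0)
5

Testing each pair:
(7, 6): LHS = e^13 ≈ 442413.4, RHS = e^6 + e^7 ≈ 1500 → counterexample
(6, 5): LHS = e^11 ≈ 59874.1, RHS = e^5 + e^6 ≈ 551.8 → counterexample
(5, 5): LHS = e^10 ≈ 22026.5, RHS = 2·e^5 ≈ 296.8 → counterexample
(7, 2): LHS = e^9 ≈ 8103, RHS = e^2 + e^7 ≈ 1104 → counterexample
(4, 0): LHS = e^4 ≈ 54.6, RHS = 1 + e^4 ≈ 55.6 → counterexample

That makes 5 counterexamples.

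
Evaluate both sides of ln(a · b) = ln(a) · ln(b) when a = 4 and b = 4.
LHS = ln(4 · 4) = ln(16) ≈ 2.773
RHS = ln(4) · ln(4) = ln(4)² ≈ 1.922

LHS ≠ RHS (they differ by about 0.8508), so the equation does not hold here.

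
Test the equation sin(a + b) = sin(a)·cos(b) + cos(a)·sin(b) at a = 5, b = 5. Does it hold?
Substituting a = 5, b = 5:

LHS = sin(5 + 5) = sin(10) ≈ -0.544
RHS = sin(5)·cos(5) + cos(5)·sin(5) = 2·sin(5)·cos(5) ≈ -0.544

LHS = RHS, so the equation holds at this point.

Answer: Holds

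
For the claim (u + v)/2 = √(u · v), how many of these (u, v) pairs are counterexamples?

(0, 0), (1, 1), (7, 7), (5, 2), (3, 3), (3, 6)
2

Testing each pair:
(0, 0): LHS = 0, RHS = 0 → satisfies claim
(1, 1): LHS = 1, RHS = 1 → satisfies claim
(7, 7): LHS = 7, RHS = 7 → satisfies claim
(5, 2): LHS = 7/2, RHS = √(10) ≈ 3.162 → counterexample
(3, 3): LHS = 3, RHS = 3 → satisfies claim
(3, 6): LHS = 9/2, RHS = 3·√(2) ≈ 4.243 → counterexample

That makes 2 counterexamples.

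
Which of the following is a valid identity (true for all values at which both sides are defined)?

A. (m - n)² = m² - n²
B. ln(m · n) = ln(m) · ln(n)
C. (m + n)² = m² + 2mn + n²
C

A: fails at (2, 7) — LHS = 25, RHS = -45.
B: fails at (2, 7) — LHS = ln(14) ≈ 2.639, RHS = ln(2)·ln(7) ≈ 1.349.
C: holds — e.g. at (5, 8), both sides equal 169.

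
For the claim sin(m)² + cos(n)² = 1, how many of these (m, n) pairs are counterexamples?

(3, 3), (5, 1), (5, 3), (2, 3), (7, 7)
3

Testing each pair:
(3, 3): LHS = sin(3)² + cos(3)² = 1, RHS = 1 → satisfies claim
(5, 1): LHS = cos(1)² + sin(5)² ≈ 1.211, RHS = 1 → counterexample
(5, 3): LHS = sin(5)² + cos(3)² ≈ 1.9, RHS = 1 → counterexample
(2, 3): LHS = sin(2)² + cos(3)² ≈ 1.807, RHS = 1 → counterexample
(7, 7): LHS = sin(7)² + cos(7)² = 1, RHS = 1 → satisfies claim

That makes 3 counterexamples.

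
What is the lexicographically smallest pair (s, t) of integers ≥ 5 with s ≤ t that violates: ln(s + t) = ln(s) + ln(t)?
(s, t) = (5, 5)

Substituting (5, 5) into the claim:
LHS = ln(5 + 5) = ln(10) ≈ 2.303
RHS = ln(5) + ln(5) = 2·ln(5) ≈ 3.219

Since LHS ≠ RHS, this pair disproves the claim, and no lexicographically smaller pair (s ≤ t, integers ≥ 5) does.

For instance (7, 9) is also a counterexample (LHS = ln(16) ≈ 2.773, RHS = ln(7) + ln(9) ≈ 4.143), but it's lexicographically larger.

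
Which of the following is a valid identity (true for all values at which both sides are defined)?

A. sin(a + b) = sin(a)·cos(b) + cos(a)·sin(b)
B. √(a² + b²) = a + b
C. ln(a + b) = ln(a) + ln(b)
A

A: holds — e.g. at (1, 2), both sides equal sin(3) ≈ 0.1411.
B: fails at (3, 5) — LHS = √(34) ≈ 5.831, RHS = 8.
C: fails at (3, 3) — LHS = ln(6) ≈ 1.792, RHS = 2·ln(3) ≈ 2.197.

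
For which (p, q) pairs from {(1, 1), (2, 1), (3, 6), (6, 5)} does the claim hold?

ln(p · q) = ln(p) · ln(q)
(1, 1)

Testing each pair:
(1, 1): LHS = 0, RHS = 0 → holds
(2, 1): LHS = ln(2) ≈ 0.6931, RHS = 0 → fails
(3, 6): LHS = ln(18) ≈ 2.89, RHS = ln(3)·ln(6) ≈ 1.968 → fails
(6, 5): LHS = ln(30) ≈ 3.401, RHS = ln(5)·ln(6) ≈ 2.884 → fails

1 of 4 pairs satisfies the claim.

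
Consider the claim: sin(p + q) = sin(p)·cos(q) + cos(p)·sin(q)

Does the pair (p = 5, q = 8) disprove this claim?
Substituting p = 5, q = 8:
LHS = sin(5 + 8) = sin(13) ≈ 0.4202
RHS = sin(5)·cos(8) + cos(5)·sin(8) = sin(5)·cos(8) + sin(8)·cos(5) ≈ 0.4202

The sides agree, so this pair does not disprove the claim.

Answer: No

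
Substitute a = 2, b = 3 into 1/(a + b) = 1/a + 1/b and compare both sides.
LHS = 1/(2 + 3) = 1/5
RHS = 1/2 + 1/3 = 5/6

LHS ≠ RHS, so the equation does not hold here.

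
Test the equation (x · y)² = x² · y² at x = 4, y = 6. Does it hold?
Holds

Substituting x = 4, y = 6:

LHS = (4 · 6)² = 576
RHS = 4² · 6² = 576

LHS = RHS, so the equation holds at this point.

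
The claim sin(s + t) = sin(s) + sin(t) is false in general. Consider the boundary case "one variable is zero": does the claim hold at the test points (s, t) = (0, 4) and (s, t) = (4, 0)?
Yes, holds at both test points

At (0, 4): LHS = sin(4) ≈ -0.7568, RHS = sin(4) ≈ -0.7568 → equal
At (4, 0): LHS = sin(4) ≈ -0.7568, RHS = sin(4) ≈ -0.7568 → equal

So the claim does hold at both of these boundary points, even though it is not an identity.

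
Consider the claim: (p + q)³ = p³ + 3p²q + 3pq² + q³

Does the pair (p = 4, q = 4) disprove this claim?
Substituting p = 4, q = 4:
LHS = (4 + 4)³ = 512
RHS = 4³ + 3·4²·4 + 3·4·4² + 4³ = 512

The sides agree, so this pair does not disprove the claim.

Answer: No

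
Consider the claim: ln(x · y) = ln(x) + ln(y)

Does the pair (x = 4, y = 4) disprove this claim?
No

Substituting x = 4, y = 4:
LHS = ln(4 · 4) = ln(16) ≈ 2.773
RHS = ln(4) + ln(4) = 2·ln(4) ≈ 2.773

The sides agree, so this pair does not disprove the claim.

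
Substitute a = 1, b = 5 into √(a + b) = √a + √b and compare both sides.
LHS = √(1 + 5) = √(6) ≈ 2.449
RHS = √1 + √5 = 1 + √(5) ≈ 3.236

LHS ≠ RHS (they differ by about 0.7866), so the equation does not hold here.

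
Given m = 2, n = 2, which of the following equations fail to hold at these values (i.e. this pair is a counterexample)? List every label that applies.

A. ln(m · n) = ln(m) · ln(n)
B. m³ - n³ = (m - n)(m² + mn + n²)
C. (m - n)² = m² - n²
A

Evaluating each claim at the given values:
A. LHS = ln(4) ≈ 1.386, RHS = ln(2)² ≈ 0.4805 → fails here (LHS ≠ RHS)
B. LHS = 0, RHS = 0 → holds here (LHS = RHS)
C. LHS = 0, RHS = 0 → holds here (LHS = RHS)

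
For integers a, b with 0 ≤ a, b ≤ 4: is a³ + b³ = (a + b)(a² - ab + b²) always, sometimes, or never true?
The identity holds for every pair in the range. For instance at (a, b) = (1, 0): both sides equal 1.

Answer: Always true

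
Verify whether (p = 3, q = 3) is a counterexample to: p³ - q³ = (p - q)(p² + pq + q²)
No

Substituting p = 3, q = 3:
LHS = 3³ - 3³ = 0
RHS = (3 - 3)(3² + 3·3 + 3²) = 0

The sides agree, so this pair does not disprove the claim.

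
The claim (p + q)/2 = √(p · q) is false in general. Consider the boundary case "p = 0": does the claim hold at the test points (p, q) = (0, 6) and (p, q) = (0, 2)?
At (0, 6): LHS = 3 ≠ RHS = 0
At (0, 2): LHS = 1 ≠ RHS = 0

Answer: No, fails at both test points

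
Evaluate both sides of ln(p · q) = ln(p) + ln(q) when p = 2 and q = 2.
LHS = ln(2 · 2) = ln(4) ≈ 1.386
RHS = ln(2) + ln(2) = 2·ln(2) ≈ 1.386

LHS = RHS: the two sides agree.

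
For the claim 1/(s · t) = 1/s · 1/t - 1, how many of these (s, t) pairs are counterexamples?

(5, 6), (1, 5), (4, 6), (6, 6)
4

Testing each pair:
(5, 6): LHS = 1/30, RHS = -29/30 → counterexample
(1, 5): LHS = 1/5, RHS = -4/5 → counterexample
(4, 6): LHS = 1/24, RHS = -23/24 → counterexample
(6, 6): LHS = 1/36, RHS = -35/36 → counterexample

That makes 4 counterexamples.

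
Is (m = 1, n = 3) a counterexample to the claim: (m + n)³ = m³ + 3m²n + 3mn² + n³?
No

Substituting m = 1, n = 3:
LHS = (1 + 3)³ = 64
RHS = 1³ + 3·1²·3 + 3·1·3² + 3³ = 64

The sides agree, so this pair does not disprove the claim.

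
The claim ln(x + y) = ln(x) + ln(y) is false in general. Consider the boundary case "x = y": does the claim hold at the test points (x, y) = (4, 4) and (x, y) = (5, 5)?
At (4, 4): LHS = ln(8) ≈ 2.079 ≠ RHS = 2·ln(4) ≈ 2.773
At (5, 5): LHS = ln(10) ≈ 2.303 ≠ RHS = 2·ln(5) ≈ 3.219

Answer: No, fails at both test points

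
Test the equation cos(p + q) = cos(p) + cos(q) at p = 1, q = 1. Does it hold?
Fails

Substituting p = 1, q = 1:

LHS = cos(1 + 1) = cos(2) ≈ -0.4161
RHS = cos(1) + cos(1) = 2·cos(1) ≈ 1.081

LHS ≠ RHS, so the equation does not hold at this point.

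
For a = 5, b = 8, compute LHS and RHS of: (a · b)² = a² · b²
LHS = (5 · 8)² = 1600
RHS = 5² · 8² = 1600

LHS = RHS: the two sides agree.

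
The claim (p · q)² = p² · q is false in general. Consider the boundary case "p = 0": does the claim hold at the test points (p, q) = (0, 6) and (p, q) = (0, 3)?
At (0, 6): LHS = 0, RHS = 0 → equal
At (0, 3): LHS = 0, RHS = 0 → equal

So the claim does hold at both of these boundary points, even though it is not an identity.

Answer: Yes, holds at both test points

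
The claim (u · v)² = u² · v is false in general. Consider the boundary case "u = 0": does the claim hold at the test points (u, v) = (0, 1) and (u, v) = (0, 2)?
Yes, holds at both test points

At (0, 1): LHS = 0, RHS = 0 → equal
At (0, 2): LHS = 0, RHS = 0 → equal

So the claim does hold at both of these boundary points, even though it is not an identity.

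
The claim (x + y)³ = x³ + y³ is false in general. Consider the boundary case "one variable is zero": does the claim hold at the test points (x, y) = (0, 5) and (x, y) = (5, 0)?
Yes, holds at both test points

At (0, 5): LHS = 125, RHS = 125 → equal
At (5, 0): LHS = 125, RHS = 125 → equal

So the claim does hold at both of these boundary points, even though it is not an identity.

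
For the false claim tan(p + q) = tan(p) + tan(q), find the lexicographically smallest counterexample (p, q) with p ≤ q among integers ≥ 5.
(p, q) = (5, 5)

Substituting (5, 5) into the claim:
LHS = tan(5 + 5) = tan(10) ≈ 0.6484
RHS = tan(5) + tan(5) = 2·tan(5) ≈ -6.761

Since LHS ≠ RHS, this pair disproves the claim, and no lexicographically smaller pair (p ≤ q, integers ≥ 5) does.

For instance (9, 9) is also a counterexample (LHS = tan(18) ≈ -1.137, RHS = 2·tan(9) ≈ -0.9046), but it's lexicographically larger.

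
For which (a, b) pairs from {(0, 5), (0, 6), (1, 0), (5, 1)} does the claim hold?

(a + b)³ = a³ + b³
Testing each pair:
(0, 5): LHS = 125, RHS = 125 → holds
(0, 6): LHS = 216, RHS = 216 → holds
(1, 0): LHS = 1, RHS = 1 → holds
(5, 1): LHS = 216, RHS = 126 → fails

3 of 4 pairs satisfy the claim.

Answer: (0, 5), (0, 6), (1, 0)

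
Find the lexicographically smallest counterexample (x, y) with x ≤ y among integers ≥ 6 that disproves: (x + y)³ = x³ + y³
Substituting (6, 6) into the claim:
LHS = (6 + 6)³ = 1728
RHS = 6³ + 6³ = 432

Since LHS ≠ RHS, this pair disproves the claim, and no lexicographically smaller pair (x ≤ y, integers ≥ 6) does.

For instance (10, 13) is also a counterexample (LHS = 12167, RHS = 3197), but it's lexicographically larger.

Answer: (x, y) = (6, 6)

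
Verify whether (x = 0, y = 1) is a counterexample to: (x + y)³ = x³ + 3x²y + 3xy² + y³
No

Substituting x = 0, y = 1:
LHS = (0 + 1)³ = 1
RHS = 0³ + 3·0²·1 + 3·0·1² + 1³ = 1

The sides agree, so this pair does not disprove the claim.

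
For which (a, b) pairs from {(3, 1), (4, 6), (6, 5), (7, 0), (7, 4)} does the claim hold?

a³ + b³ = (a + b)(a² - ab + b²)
All pairs

Testing each pair:
(3, 1): LHS = 28, RHS = 28 → holds
(4, 6): LHS = 280, RHS = 280 → holds
(6, 5): LHS = 341, RHS = 341 → holds
(7, 0): LHS = 343, RHS = 343 → holds
(7, 4): LHS = 407, RHS = 407 → holds

Every pair satisfies the claim.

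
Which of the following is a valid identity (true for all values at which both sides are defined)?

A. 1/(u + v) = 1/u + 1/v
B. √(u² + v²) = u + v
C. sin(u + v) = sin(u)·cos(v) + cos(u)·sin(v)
C

A: fails at (4, 6) — LHS = 1/10, RHS = 5/12.
B: fails at (4, 4) — LHS = 4·√(2) ≈ 5.657, RHS = 8.
C: holds — e.g. at (1, 2), both sides equal sin(3) ≈ 0.1411.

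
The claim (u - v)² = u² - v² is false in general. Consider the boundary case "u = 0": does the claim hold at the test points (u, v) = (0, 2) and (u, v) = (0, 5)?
At (0, 2): LHS = 4 ≠ RHS = -4
At (0, 5): LHS = 25 ≠ RHS = -25

Answer: No, fails at both test points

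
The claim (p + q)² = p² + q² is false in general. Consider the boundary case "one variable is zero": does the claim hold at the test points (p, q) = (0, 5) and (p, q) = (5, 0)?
At (0, 5): LHS = 25, RHS = 25 → equal
At (5, 0): LHS = 25, RHS = 25 → equal

So the claim does hold at both of these boundary points, even though it is not an identity.

Answer: Yes, holds at both test points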